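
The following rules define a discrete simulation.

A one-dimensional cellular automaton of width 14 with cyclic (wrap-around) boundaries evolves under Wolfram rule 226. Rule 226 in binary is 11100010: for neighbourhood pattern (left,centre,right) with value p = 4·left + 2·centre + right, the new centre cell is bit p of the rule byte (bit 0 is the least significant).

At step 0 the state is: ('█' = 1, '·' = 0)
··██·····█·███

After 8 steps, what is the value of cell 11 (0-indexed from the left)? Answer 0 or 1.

0) ··██·····█·███
1) ·█·█····█·█·██
2) █·█····█·█·█·█
3) ██····█·█·█·█·
4) ·█···█·█·█·█·█
5) █···█·█·█·█·█·
6) ···█·█·█·█·█·█
7) ··█·█·█·█·█·█·
8) ·█·█·█·█·█·█··

1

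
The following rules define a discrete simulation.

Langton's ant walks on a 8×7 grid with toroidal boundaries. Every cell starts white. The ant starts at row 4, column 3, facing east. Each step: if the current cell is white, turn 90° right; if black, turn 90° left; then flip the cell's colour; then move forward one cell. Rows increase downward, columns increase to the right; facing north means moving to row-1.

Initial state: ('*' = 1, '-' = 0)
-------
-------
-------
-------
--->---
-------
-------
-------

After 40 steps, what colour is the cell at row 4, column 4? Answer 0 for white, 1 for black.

t=0: -------
-------
-------
-------
--->---
-------
-------
-------
t=1: -------
-------
-------
-------
---*---
---v---
-------
-------
t=2: -------
-------
-------
-------
---*---
--<*---
-------
-------
t=3: -------
-------
-------
-------
--^*---
--**---
-------
-------
t=4: -------
-------
-------
-------
--*>---
--**---
-------
-------
t=5: -------
-------
-------
---^---
--*----
--**---
-------
-------
t=6: -------
-------
-------
---*>--
--*----
--**---
-------
-------
t=7: -------
-------
-------
---**--
--*-v--
--**---
-------
-------
t=8: -------
-------
-------
---**--
--*<*--
--**---
-------
-------
t=9: -------
-------
-------
---^*--
--***--
--**---
-------
-------
t=10: -------
-------
-------
--<-*--
--***--
--**---
-------
-------
t=11: -------
-------
--^----
--*-*--
--***--
--**---
-------
-------
t=12: -------
-------
--*>---
--*-*--
--***--
--**---
-------
-------
t=13: -------
-------
--**---
--*v*--
--***--
--**---
-------
-------
t=14: -------
-------
--**---
--<**--
--***--
--**---
-------
-------
t=15: -------
-------
--**---
---**--
--v**--
--**---
-------
-------
t=16: -------
-------
--**---
---**--
--->*--
--**---
-------
-------
t=17: -------
-------
--**---
---^*--
----*--
--**---
-------
-------
t=18: -------
-------
--**---
--<-*--
----*--
--**---
-------
-------
t=19: -------
-------
--^*---
--*-*--
----*--
--**---
-------
-------
t=20: -------
-------
-<-*---
--*-*--
----*--
--**---
-------
-------
t=21: -------
-^-----
-*-*---
--*-*--
----*--
--**---
-------
-------
t=22: -------
-*>----
-*-*---
--*-*--
----*--
--**---
-------
-------
t=23: -------
-**----
-*v*---
--*-*--
----*--
--**---
-------
-------
t=24: -------
-**----
-<**---
--*-*--
----*--
--**---
-------
-------
t=25: -------
-**----
--**---
-v*-*--
----*--
--**---
-------
-------
t=26: -------
-**----
--**---
<**-*--
----*--
--**---
-------
-------
t=27: -------
-**----
^-**---
***-*--
----*--
--**---
-------
-------
t=28: -------
-**----
*>**---
***-*--
----*--
--**---
-------
-------
t=29: -------
-**----
****---
*v*-*--
----*--
--**---
-------
-------
t=30: -------
-**----
****---
*->-*--
----*--
--**---
-------
-------
t=31: -------
-**----
**^*---
*---*--
----*--
--**---
-------
-------
t=32: -------
-**----
*<-*---
*---*--
----*--
--**---
-------
-------
t=33: -------
-**----
*--*---
*v--*--
----*--
--**---
-------
-------
t=34: -------
-**----
*--*---
<*--*--
----*--
--**---
-------
-------
t=35: -------
-**----
*--*---
-*--*--
v---*--
--**---
-------
-------
t=36: -------
-**----
*--*---
-*--*--
*---*-<
--**---
-------
-------
t=37: -------
-**----
*--*---
-*--*-^
*---*-*
--**---
-------
-------
t=38: -------
-**----
*--*---
>*--*-*
*---*-*
--**---
-------
-------
t=39: -------
-**----
*--*---
**--*-*
v---*-*
--**---
-------
-------
t=40: -------
-**----
*--*---
**--*-*
->--*-*
--**---
-------
-------

1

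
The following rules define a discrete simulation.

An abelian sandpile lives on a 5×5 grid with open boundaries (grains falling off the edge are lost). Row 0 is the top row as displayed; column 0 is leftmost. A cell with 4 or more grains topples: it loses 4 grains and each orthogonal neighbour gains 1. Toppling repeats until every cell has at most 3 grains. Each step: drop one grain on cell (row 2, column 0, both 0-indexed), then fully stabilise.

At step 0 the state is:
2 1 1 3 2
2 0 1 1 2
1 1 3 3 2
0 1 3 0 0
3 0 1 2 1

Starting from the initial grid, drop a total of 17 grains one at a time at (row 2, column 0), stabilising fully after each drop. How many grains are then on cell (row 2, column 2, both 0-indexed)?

3

[0] 2 1 1 3 2
2 0 1 1 2
1 1 3 3 2
0 1 3 0 0
3 0 1 2 1
[1] 2 1 1 3 2
2 0 1 1 2
2 1 3 3 2
0 1 3 0 0
3 0 1 2 1
[2] 2 1 1 3 2
2 0 1 1 2
3 1 3 3 2
0 1 3 0 0
3 0 1 2 1
[3] 2 1 1 3 2
3 0 1 1 2
0 2 3 3 2
1 1 3 0 0
3 0 1 2 1
[4] 2 1 1 3 2
3 0 1 1 2
1 2 3 3 2
1 1 3 0 0
3 0 1 2 1
[5] 2 1 1 3 2
3 0 1 1 2
2 2 3 3 2
1 1 3 0 0
3 0 1 2 1
[6] 2 1 1 3 2
3 0 1 1 2
3 2 3 3 2
1 1 3 0 0
3 0 1 2 1
[7] 3 1 1 3 2
0 1 1 1 2
1 3 3 3 2
2 1 3 0 0
3 0 1 2 1
[8] 3 1 1 3 2
0 1 1 1 2
2 3 3 3 2
2 1 3 0 0
3 0 1 2 1
[9] 3 1 1 3 2
0 1 1 1 2
3 3 3 3 2
2 1 3 0 0
3 0 1 2 1
[10] 3 1 1 3 2
1 2 2 2 2
1 1 2 0 3
3 3 0 2 0
3 0 2 2 1
[11] 3 1 1 3 2
1 2 2 2 2
2 1 2 0 3
3 3 0 2 0
3 0 2 2 1
[12] 3 1 1 3 2
1 2 2 2 2
3 1 2 0 3
3 3 0 2 0
3 0 2 2 1
[13] 3 1 1 3 2
2 2 2 2 2
1 3 2 0 3
2 0 1 2 0
0 2 2 2 1
[14] 3 1 1 3 2
2 2 2 2 2
2 3 2 0 3
2 0 1 2 0
0 2 2 2 1
[15] 3 1 1 3 2
2 2 2 2 2
3 3 2 0 3
2 0 1 2 0
0 2 2 2 1
[16] 3 1 1 3 2
3 3 2 2 2
1 0 3 0 3
3 1 1 2 0
0 2 2 2 1
[17] 3 1 1 3 2
3 3 2 2 2
2 0 3 0 3
3 1 1 2 0
0 2 2 2 1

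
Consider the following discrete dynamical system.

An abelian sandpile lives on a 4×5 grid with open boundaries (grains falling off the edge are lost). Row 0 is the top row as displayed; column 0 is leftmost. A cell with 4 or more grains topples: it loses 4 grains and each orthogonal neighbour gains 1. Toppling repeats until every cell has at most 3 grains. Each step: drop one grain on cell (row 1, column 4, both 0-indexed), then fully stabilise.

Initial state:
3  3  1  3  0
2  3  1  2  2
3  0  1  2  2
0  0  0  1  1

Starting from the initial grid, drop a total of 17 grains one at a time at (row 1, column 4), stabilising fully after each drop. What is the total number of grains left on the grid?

36

gen 0: 3  3  1  3  0
2  3  1  2  2
3  0  1  2  2
0  0  0  1  1
gen 1: 3  3  1  3  0
2  3  1  2  3
3  0  1  2  2
0  0  0  1  1
gen 2: 3  3  1  3  1
2  3  1  3  0
3  0  1  2  3
0  0  0  1  1
gen 3: 3  3  1  3  1
2  3  1  3  1
3  0  1  2  3
0  0  0  1  1
gen 4: 3  3  1  3  1
2  3  1  3  2
3  0  1  2  3
0  0  0  1  1
gen 5: 3  3  1  3  1
2  3  1  3  3
3  0  1  2  3
0  0  0  1  1
gen 6: 3  3  2  0  3
2  3  2  2  2
3  0  2  0  1
0  0  0  2  2
gen 7: 3  3  2  0  3
2  3  2  2  3
3  0  2  0  1
0  0  0  2  2
gen 8: 3  3  2  1  0
2  3  2  3  1
3  0  2  0  2
0  0  0  2  2
gen 9: 3  3  2  1  0
2  3  2  3  2
3  0  2  0  2
0  0  0  2  2
gen 10: 3  3  2  1  0
2  3  2  3  3
3  0  2  0  2
0  0  0  2  2
gen 11: 3  3  2  2  1
2  3  3  0  1
3  0  2  1  3
0  0  0  2  2
gen 12: 3  3  2  2  1
2  3  3  0  2
3  0  2  1  3
0  0  0  2  2
gen 13: 3  3  2  2  1
2  3  3  0  3
3  0  2  1  3
0  0  0  2  2
gen 14: 3  3  2  2  2
2  3  3  1  1
3  0  2  2  0
0  0  0  2  3
gen 15: 3  3  2  2  2
2  3  3  1  2
3  0  2  2  0
0  0  0  2  3
gen 16: 3  3  2  2  2
2  3  3  1  3
3  0  2  2  0
0  0  0  2  3
gen 17: 3  3  2  2  3
2  3  3  2  0
3  0  2  2  1
0  0  0  2  3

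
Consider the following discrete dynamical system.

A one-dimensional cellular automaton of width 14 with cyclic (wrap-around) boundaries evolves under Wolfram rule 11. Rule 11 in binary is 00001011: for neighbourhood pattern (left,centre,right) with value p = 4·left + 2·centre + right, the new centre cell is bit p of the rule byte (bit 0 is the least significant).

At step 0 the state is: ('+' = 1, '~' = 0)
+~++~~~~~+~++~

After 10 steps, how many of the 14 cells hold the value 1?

step 0: +~++~~~~~+~++~
step 1: ~~+~~++++~~+~~
step 2: ++~~++~~~~+~~+
step 3: ~~~++~~+++~~++
step 4: ~+++~~++~~~++~
step 5: ++~~~++~~+++~~
step 6: +~~+++~~++~~~+
step 7: ~~++~~~++~~+++
step 8: ~++~~+++~~++~~
step 9: ++~~++~~~++~~+
step 10: ~~~++~~+++~~++

7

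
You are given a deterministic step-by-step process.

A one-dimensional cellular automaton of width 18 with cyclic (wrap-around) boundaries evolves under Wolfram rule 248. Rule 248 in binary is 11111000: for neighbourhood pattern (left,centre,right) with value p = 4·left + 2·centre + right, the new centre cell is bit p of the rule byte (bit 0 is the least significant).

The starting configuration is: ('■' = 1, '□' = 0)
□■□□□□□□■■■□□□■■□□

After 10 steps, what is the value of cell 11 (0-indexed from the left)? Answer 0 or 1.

1

step 0: □■□□□□□□■■■□□□■■□□
step 1: □□■□□□□□■■■■□□■■■□
step 2: □□□■□□□□■■■■■□■■■■
step 3: ■□□□■□□□■■■■■■■■■■
step 4: ■■□□□■□□■■■■■■■■■■
step 5: ■■■□□□■□■■■■■■■■■■
step 6: ■■■■□□□■■■■■■■■■■■
step 7: ■■■■■□□■■■■■■■■■■■
step 8: ■■■■■■□■■■■■■■■■■■
step 9: ■■■■■■■■■■■■■■■■■■
step 10: ■■■■■■■■■■■■■■■■■■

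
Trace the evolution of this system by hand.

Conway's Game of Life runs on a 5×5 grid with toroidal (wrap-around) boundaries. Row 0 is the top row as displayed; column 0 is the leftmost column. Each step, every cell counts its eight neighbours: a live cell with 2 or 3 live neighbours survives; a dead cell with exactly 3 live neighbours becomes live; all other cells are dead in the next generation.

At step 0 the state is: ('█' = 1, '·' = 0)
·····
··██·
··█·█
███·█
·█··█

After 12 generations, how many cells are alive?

t=0: ·····
··██·
··█·█
███·█
·█··█
t=1: ··██·
··██·
····█
··█·█
·████
t=2: ·····
··█·█
··█·█
·██·█
██··█
t=3: ·█·██
·····
··█·█
··█·█
·████
t=4: ·█··█
█·█·█
·····
····█
·█···
t=5: ·████
██·██
█··██
·····
·····
t=6: ·█···
·····
·███·
····█
··██·
t=7: ··█··
·█···
··██·
·█··█
··██·
t=8: ·███·
·█·█·
████·
·█··█
·███·
t=9: █···█
·····
···█·
····█
····█
t=10: █···█
····█
·····
···██
···██
t=11: █····
█···█
···██
···██
·····
t=12: █···█
█··█·
·····
···██
····█

7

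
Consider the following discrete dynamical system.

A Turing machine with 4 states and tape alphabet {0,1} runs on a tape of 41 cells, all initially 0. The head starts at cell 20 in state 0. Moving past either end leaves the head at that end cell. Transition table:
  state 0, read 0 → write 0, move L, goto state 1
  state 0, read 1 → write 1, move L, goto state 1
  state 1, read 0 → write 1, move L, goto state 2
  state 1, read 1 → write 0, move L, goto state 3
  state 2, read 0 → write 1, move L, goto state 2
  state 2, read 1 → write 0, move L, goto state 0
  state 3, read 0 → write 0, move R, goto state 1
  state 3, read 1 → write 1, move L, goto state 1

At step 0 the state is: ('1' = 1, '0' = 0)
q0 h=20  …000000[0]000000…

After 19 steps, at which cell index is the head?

t=0: q0 h=20  …000000[0]000000…
t=1: q1 h=19  …000000[0]000000…
t=2: q2 h=18  …000000[0]100000…
t=3: q2 h=17  …000000[0]110000…
t=4: q2 h=16  …000000[0]111000…
t=5: q2 h=15  …000000[0]111100…
t=6: q2 h=14  …000000[0]111110…
t=7: q2 h=13  …000000[0]111111…
t=8: q2 h=12  …000000[0]111111…
t=9: q2 h=11  …000000[0]111111…
t=10: q2 h=10  …000000[0]111111…
t=11: q2 h= 9  …000000[0]111111…
t=12: q2 h= 8  …000000[0]111111…
t=13: q2 h= 7  …000000[0]111111…
t=14: q2 h= 6  |000000[0]111111…
t=15: q2 h= 5  |00000[0]111111…
t=16: q2 h= 4  |0000[0]111111…
t=17: q2 h= 3  |000[0]111111…
t=18: q2 h= 2  |00[0]111111…
t=19: q2 h= 1  |0[0]111111…

1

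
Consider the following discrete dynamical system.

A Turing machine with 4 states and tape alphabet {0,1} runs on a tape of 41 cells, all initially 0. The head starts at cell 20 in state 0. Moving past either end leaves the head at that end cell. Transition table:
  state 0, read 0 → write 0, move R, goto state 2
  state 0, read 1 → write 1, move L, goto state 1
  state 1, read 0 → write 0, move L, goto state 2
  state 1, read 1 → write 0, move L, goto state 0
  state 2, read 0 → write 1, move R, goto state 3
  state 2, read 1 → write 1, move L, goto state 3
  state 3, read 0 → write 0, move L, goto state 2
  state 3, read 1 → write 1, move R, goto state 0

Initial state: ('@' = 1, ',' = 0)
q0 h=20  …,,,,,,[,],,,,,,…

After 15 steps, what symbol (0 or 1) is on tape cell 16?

0

step 0: q0 h=20  …,,,,,,[,],,,,,,…
step 1: q2 h=21  …,,,,,,[,],,,,,,…
step 2: q3 h=22  …,,,,,@[,],,,,,,…
step 3: q2 h=21  …,,,,,,[@],,,,,,…
step 4: q3 h=20  …,,,,,,[,]@,,,,,…
step 5: q2 h=19  …,,,,,,[,],@,,,,…
step 6: q3 h=20  …,,,,,@[,]@,,,,,…
step 7: q2 h=19  …,,,,,,[@],@,,,,…
step 8: q3 h=18  …,,,,,,[,]@,@,,,…
step 9: q2 h=17  …,,,,,,[,],@,@,,…
step 10: q3 h=18  …,,,,,@[,]@,@,,,…
step 11: q2 h=17  …,,,,,,[@],@,@,,…
step 12: q3 h=16  …,,,,,,[,]@,@,@,…
step 13: q2 h=15  …,,,,,,[,],@,@,@…
step 14: q3 h=16  …,,,,,@[,]@,@,@,…
step 15: q2 h=15  …,,,,,,[@],@,@,@…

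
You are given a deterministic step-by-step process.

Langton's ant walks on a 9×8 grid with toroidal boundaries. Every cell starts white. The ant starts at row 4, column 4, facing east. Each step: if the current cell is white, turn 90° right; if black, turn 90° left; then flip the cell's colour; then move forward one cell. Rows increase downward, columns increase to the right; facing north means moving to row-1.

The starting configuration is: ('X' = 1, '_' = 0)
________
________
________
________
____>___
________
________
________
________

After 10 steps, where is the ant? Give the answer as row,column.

3,3

[0] ________
________
________
________
____>___
________
________
________
________
[1] ________
________
________
________
____X___
____v___
________
________
________
[2] ________
________
________
________
____X___
___<X___
________
________
________
[3] ________
________
________
________
___^X___
___XX___
________
________
________
[4] ________
________
________
________
___X>___
___XX___
________
________
________
[5] ________
________
________
____^___
___X____
___XX___
________
________
________
[6] ________
________
________
____X>__
___X____
___XX___
________
________
________
[7] ________
________
________
____XX__
___X_v__
___XX___
________
________
________
[8] ________
________
________
____XX__
___X<X__
___XX___
________
________
________
[9] ________
________
________
____^X__
___XXX__
___XX___
________
________
________
[10] ________
________
________
___<_X__
___XXX__
___XX___
________
________
________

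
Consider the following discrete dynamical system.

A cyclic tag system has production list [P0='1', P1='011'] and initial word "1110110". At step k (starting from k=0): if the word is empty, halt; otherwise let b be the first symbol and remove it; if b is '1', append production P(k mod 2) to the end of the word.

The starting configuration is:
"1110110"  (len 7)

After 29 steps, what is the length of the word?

step 0: "1110110"  (len 7)
step 1: "1101101"  (len 7)
step 2: "101101011"  (len 9)
step 3: "011010111"  (len 9)
step 4: "11010111"  (len 8)
step 5: "10101111"  (len 8)
step 6: "0101111011"  (len 10)
step 7: "101111011"  (len 9)
step 8: "01111011011"  (len 11)
step 9: "1111011011"  (len 10)
step 10: "111011011011"  (len 12)
step 11: "110110110111"  (len 12)
step 12: "10110110111011"  (len 14)
step 13: "01101101110111"  (len 14)
step 14: "1101101110111"  (len 13)
step 15: "1011011101111"  (len 13)
step 16: "011011101111011"  (len 15)
step 17: "11011101111011"  (len 14)
step 18: "1011101111011011"  (len 16)
step 19: "0111011110110111"  (len 16)
step 20: "111011110110111"  (len 15)
step 21: "110111101101111"  (len 15)
step 22: "10111101101111011"  (len 17)
step 23: "01111011011110111"  (len 17)
step 24: "1111011011110111"  (len 16)
step 25: "1110110111101111"  (len 16)
step 26: "110110111101111011"  (len 18)
step 27: "101101111011110111"  (len 18)
step 28: "01101111011110111011"  (len 20)
step 29: "1101111011110111011"  (len 19)

19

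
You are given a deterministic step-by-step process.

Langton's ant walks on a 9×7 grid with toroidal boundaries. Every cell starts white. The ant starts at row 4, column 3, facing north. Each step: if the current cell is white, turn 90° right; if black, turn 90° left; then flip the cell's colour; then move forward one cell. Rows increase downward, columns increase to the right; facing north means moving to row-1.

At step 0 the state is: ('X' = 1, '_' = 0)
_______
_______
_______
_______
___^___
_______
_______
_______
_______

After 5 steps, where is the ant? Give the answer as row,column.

4,2

[0] _______
_______
_______
_______
___^___
_______
_______
_______
_______
[1] _______
_______
_______
_______
___X>__
_______
_______
_______
_______
[2] _______
_______
_______
_______
___XX__
____v__
_______
_______
_______
[3] _______
_______
_______
_______
___XX__
___<X__
_______
_______
_______
[4] _______
_______
_______
_______
___^X__
___XX__
_______
_______
_______
[5] _______
_______
_______
_______
__<_X__
___XX__
_______
_______
_______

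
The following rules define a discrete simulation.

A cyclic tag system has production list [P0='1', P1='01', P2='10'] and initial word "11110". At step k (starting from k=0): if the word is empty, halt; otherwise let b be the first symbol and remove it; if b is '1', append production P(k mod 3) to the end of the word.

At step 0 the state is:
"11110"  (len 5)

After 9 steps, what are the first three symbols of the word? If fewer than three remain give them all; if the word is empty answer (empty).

step 0: "11110"  (len 5)
step 1: "11101"  (len 5)
step 2: "110101"  (len 6)
step 3: "1010110"  (len 7)
step 4: "0101101"  (len 7)
step 5: "101101"  (len 6)
step 6: "0110110"  (len 7)
step 7: "110110"  (len 6)
step 8: "1011001"  (len 7)
step 9: "01100110"  (len 8)

011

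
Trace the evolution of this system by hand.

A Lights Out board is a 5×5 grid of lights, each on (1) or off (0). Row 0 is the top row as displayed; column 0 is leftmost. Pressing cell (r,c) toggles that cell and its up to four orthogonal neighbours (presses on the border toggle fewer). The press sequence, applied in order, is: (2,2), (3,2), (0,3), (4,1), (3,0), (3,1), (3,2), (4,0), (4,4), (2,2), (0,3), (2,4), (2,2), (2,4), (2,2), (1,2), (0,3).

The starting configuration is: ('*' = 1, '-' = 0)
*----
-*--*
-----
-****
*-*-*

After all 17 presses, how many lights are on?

12

step 0: *----
-*--*
-----
-****
*-*-*
step 1: *----
-**-*
-***-
-*-**
*-*-*
step 2: *----
-**-*
-*-*-
--*-*
*---*
step 3: *-***
-****
-*-*-
--*-*
*---*
step 4: *-***
-****
-*-*-
-**-*
-**-*
step 5: *-***
-****
**-*-
*-*-*
***-*
step 6: *-***
-****
*--*-
-*--*
*-*-*
step 7: *-***
-****
*-**-
--***
*---*
step 8: *-***
-****
*-**-
*-***
-*--*
step 9: *-***
-****
*-**-
*-**-
-*-*-
step 10: *-***
-*-**
**---
*--*-
-*-*-
step 11: *----
-*--*
**---
*--*-
-*-*-
step 12: *----
-*---
**-**
*--**
-*-*-
step 13: *----
-**--
*-*-*
*-***
-*-*-
step 14: *----
-**-*
*-**-
*-**-
-*-*-
step 15: *----
-*--*
**---
*--*-
-*-*-
step 16: *-*--
--***
***--
*--*-
-*-*-
step 17: *--**
--*-*
***--
*--*-
-*-*-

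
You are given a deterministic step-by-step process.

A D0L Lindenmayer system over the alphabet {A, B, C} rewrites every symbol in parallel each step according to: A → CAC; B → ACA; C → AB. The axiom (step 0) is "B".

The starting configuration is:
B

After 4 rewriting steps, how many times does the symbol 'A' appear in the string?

0) B
1) ACA
2) CACABCAC
3) ABCACABCACACAABCACAB
4) CACACAABCACABCACACAABCACABCACABCACCACACAABCACABCACACA

24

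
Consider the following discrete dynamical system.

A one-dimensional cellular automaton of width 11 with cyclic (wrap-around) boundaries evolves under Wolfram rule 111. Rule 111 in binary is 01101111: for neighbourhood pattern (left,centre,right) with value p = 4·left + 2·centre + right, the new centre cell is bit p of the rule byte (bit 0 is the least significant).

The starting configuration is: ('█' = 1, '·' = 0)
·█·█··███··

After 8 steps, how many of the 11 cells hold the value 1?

gen 0: ·█·█··███··
gen 1: ████·██·█·█
gen 2: ···████████
gen 3: ·███······█
gen 4: ██·█·██████
gen 5: ·█████·····
gen 6: ██···█·████
gen 7: ·█·█████···
gen 8: ████···█·██

7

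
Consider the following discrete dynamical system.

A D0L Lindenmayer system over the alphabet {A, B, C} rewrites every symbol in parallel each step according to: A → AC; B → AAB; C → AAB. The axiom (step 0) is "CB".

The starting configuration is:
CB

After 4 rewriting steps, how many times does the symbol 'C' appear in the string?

20

t=0: CB
t=1: AABAAB
t=2: ACACAABACACAAB
t=3: ACAABACAABACACAABACAABACAABACACAAB
t=4: ACAABACACAABACAABACACAABACAABACAABACACAABACAABACACAABACAABACACAABACAABACAABACACAAB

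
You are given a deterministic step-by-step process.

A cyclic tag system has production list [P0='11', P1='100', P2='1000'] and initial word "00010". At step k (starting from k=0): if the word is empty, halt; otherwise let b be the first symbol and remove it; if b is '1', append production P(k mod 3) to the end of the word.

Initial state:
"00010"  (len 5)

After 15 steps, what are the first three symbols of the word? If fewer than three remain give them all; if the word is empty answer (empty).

t=0: "00010"  (len 5)
t=1: "0010"  (len 4)
t=2: "010"  (len 3)
t=3: "10"  (len 2)
t=4: "011"  (len 3)
t=5: "11"  (len 2)
t=6: "11000"  (len 5)
t=7: "100011"  (len 6)
t=8: "00011100"  (len 8)
t=9: "0011100"  (len 7)
t=10: "011100"  (len 6)
t=11: "11100"  (len 5)
t=12: "11001000"  (len 8)
t=13: "100100011"  (len 9)
t=14: "00100011100"  (len 11)
t=15: "0100011100"  (len 10)

010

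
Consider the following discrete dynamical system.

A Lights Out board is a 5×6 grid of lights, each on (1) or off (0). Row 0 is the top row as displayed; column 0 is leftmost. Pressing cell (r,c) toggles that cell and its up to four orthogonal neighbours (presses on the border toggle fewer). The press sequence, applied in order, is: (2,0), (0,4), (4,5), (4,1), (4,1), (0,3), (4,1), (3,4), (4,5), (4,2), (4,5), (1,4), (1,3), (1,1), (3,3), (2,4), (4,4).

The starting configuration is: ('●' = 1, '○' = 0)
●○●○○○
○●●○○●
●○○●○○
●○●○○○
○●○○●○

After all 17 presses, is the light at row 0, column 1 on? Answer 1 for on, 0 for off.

1

gen 0: ●○●○○○
○●●○○●
●○○●○○
●○●○○○
○●○○●○
gen 1: ●○●○○○
●●●○○●
○●○●○○
○○●○○○
○●○○●○
gen 2: ●○●●●●
●●●○●●
○●○●○○
○○●○○○
○●○○●○
gen 3: ●○●●●●
●●●○●●
○●○●○○
○○●○○●
○●○○○●
gen 4: ●○●●●●
●●●○●●
○●○●○○
○●●○○●
●○●○○●
gen 5: ●○●●●●
●●●○●●
○●○●○○
○○●○○●
○●○○○●
gen 6: ●○○○○●
●●●●●●
○●○●○○
○○●○○●
○●○○○●
gen 7: ●○○○○●
●●●●●●
○●○●○○
○●●○○●
●○●○○●
gen 8: ●○○○○●
●●●●●●
○●○●●○
○●●●●○
●○●○●●
gen 9: ●○○○○●
●●●●●●
○●○●●○
○●●●●●
●○●○○○
gen 10: ●○○○○●
●●●●●●
○●○●●○
○●○●●●
●●○●○○
gen 11: ●○○○○●
●●●●●●
○●○●●○
○●○●●○
●●○●●●
gen 12: ●○○○●●
●●●○○○
○●○●○○
○●○●●○
●●○●●●
gen 13: ●○○●●●
●●○●●○
○●○○○○
○●○●●○
●●○●●●
gen 14: ●●○●●●
○○●●●○
○○○○○○
○●○●●○
●●○●●●
gen 15: ●●○●●●
○○●●●○
○○○●○○
○●●○○○
●●○○●●
gen 16: ●●○●●●
○○●●○○
○○○○●●
○●●○●○
●●○○●●
gen 17: ●●○●●●
○○●●○○
○○○○●●
○●●○○○
●●○●○○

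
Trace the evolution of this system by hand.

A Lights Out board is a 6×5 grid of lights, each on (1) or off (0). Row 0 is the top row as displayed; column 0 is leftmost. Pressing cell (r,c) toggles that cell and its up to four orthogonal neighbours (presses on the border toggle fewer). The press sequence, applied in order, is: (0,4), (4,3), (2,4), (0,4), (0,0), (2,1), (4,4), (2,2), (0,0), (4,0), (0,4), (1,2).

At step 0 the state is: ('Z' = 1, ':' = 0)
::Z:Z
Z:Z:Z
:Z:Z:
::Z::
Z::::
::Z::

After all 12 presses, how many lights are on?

19

[0] ::Z:Z
Z:Z:Z
:Z:Z:
::Z::
Z::::
::Z::
[1] ::ZZ:
Z:Z::
:Z:Z:
::Z::
Z::::
::Z::
[2] ::ZZ:
Z:Z::
:Z:Z:
::ZZ:
Z:ZZZ
::ZZ:
[3] ::ZZ:
Z:Z:Z
:Z::Z
::ZZZ
Z:ZZZ
::ZZ:
[4] ::Z:Z
Z:Z::
:Z::Z
::ZZZ
Z:ZZZ
::ZZ:
[5] ZZZ:Z
::Z::
:Z::Z
::ZZZ
Z:ZZZ
::ZZ:
[6] ZZZ:Z
:ZZ::
Z:Z:Z
:ZZZZ
Z:ZZZ
::ZZ:
[7] ZZZ:Z
:ZZ::
Z:Z:Z
:ZZZ:
Z:Z::
::ZZZ
[8] ZZZ:Z
:Z:::
ZZ:ZZ
:Z:Z:
Z:Z::
::ZZZ
[9] ::Z:Z
ZZ:::
ZZ:ZZ
:Z:Z:
Z:Z::
::ZZZ
[10] ::Z:Z
ZZ:::
ZZ:ZZ
ZZ:Z:
:ZZ::
Z:ZZZ
[11] ::ZZ:
ZZ::Z
ZZ:ZZ
ZZ:Z:
:ZZ::
Z:ZZZ
[12] :::Z:
Z:ZZZ
ZZZZZ
ZZ:Z:
:ZZ::
Z:ZZZ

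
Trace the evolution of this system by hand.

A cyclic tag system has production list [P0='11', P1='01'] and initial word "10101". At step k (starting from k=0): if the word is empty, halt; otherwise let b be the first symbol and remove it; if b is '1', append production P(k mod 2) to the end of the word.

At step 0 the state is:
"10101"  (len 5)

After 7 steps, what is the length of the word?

gen 0: "10101"  (len 5)
gen 1: "010111"  (len 6)
gen 2: "10111"  (len 5)
gen 3: "011111"  (len 6)
gen 4: "11111"  (len 5)
gen 5: "111111"  (len 6)
gen 6: "1111101"  (len 7)
gen 7: "11110111"  (len 8)

8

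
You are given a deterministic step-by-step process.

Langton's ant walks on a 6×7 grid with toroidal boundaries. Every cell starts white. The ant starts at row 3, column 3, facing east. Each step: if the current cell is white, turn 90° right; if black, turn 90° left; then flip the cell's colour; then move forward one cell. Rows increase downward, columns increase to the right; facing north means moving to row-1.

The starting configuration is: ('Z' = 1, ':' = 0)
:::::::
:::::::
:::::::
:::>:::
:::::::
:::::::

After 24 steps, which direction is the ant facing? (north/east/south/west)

west

gen 0: :::::::
:::::::
:::::::
:::>:::
:::::::
:::::::
gen 1: :::::::
:::::::
:::::::
:::Z:::
:::v:::
:::::::
gen 2: :::::::
:::::::
:::::::
:::Z:::
::<Z:::
:::::::
gen 3: :::::::
:::::::
:::::::
::^Z:::
::ZZ:::
:::::::
gen 4: :::::::
:::::::
:::::::
::Z>:::
::ZZ:::
:::::::
gen 5: :::::::
:::::::
:::^:::
::Z::::
::ZZ:::
:::::::
gen 6: :::::::
:::::::
:::Z>::
::Z::::
::ZZ:::
:::::::
gen 7: :::::::
:::::::
:::ZZ::
::Z:v::
::ZZ:::
:::::::
gen 8: :::::::
:::::::
:::ZZ::
::Z<Z::
::ZZ:::
:::::::
gen 9: :::::::
:::::::
:::^Z::
::ZZZ::
::ZZ:::
:::::::
gen 10: :::::::
:::::::
::<:Z::
::ZZZ::
::ZZ:::
:::::::
gen 11: :::::::
::^::::
::Z:Z::
::ZZZ::
::ZZ:::
:::::::
gen 12: :::::::
::Z>:::
::Z:Z::
::ZZZ::
::ZZ:::
:::::::
gen 13: :::::::
::ZZ:::
::ZvZ::
::ZZZ::
::ZZ:::
:::::::
gen 14: :::::::
::ZZ:::
::<ZZ::
::ZZZ::
::ZZ:::
:::::::
gen 15: :::::::
::ZZ:::
:::ZZ::
::vZZ::
::ZZ:::
:::::::
gen 16: :::::::
::ZZ:::
:::ZZ::
:::>Z::
::ZZ:::
:::::::
gen 17: :::::::
::ZZ:::
:::^Z::
::::Z::
::ZZ:::
:::::::
gen 18: :::::::
::ZZ:::
::<:Z::
::::Z::
::ZZ:::
:::::::
gen 19: :::::::
::^Z:::
::Z:Z::
::::Z::
::ZZ:::
:::::::
gen 20: :::::::
:<:Z:::
::Z:Z::
::::Z::
::ZZ:::
:::::::
gen 21: :^:::::
:Z:Z:::
::Z:Z::
::::Z::
::ZZ:::
:::::::
gen 22: :Z>::::
:Z:Z:::
::Z:Z::
::::Z::
::ZZ:::
:::::::
gen 23: :ZZ::::
:ZvZ:::
::Z:Z::
::::Z::
::ZZ:::
:::::::
gen 24: :ZZ::::
:<ZZ:::
::Z:Z::
::::Z::
::ZZ:::
:::::::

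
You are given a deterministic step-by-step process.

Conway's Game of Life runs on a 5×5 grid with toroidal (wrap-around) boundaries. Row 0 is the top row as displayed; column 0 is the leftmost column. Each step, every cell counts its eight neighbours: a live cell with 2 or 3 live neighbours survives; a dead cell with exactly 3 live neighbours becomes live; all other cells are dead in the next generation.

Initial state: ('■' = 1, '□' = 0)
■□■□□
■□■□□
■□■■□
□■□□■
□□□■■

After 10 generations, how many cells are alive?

5

gen 0: ■□■□□
■□■□□
■□■■□
□■□□■
□□□■■
gen 1: ■□■□□
■□■□□
■□■■□
□■□□□
□■■■■
gen 2: ■□□□□
■□■□□
■□■■■
□□□□□
□□□■■
gen 3: ■■□■□
■□■□□
■□■■■
■□■□□
□□□□■
gen 4: ■■■■□
□□□□□
■□■□□
■□■□□
□□■■■
gen 5: ■■□□□
■□□■■
□□□□□
■□■□□
□□□□□
gen 6: ■■□□□
■■□□■
■■□■□
□□□□□
■□□□□
gen 7: □□□□□
□□□□□
□■■□□
■■□□■
■■□□□
gen 8: □□□□□
□□□□□
□■■□□
□□□□■
□■□□■
gen 9: □□□□□
□□□□□
□□□□□
□■■■□
■□□□□
gen 10: □□□□□
□□□□□
□□■□□
□■■□□
□■■□□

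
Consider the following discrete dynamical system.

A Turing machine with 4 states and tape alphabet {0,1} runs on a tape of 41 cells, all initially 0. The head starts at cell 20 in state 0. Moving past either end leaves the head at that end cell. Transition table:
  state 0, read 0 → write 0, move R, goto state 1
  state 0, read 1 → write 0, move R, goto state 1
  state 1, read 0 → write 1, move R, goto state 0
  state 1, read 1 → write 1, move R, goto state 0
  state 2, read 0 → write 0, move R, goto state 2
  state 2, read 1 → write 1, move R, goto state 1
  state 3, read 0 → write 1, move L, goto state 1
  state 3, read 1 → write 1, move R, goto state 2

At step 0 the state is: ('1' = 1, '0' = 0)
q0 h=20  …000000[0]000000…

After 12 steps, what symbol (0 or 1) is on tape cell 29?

1

[0] q0 h=20  …000000[0]000000…
[1] q1 h=21  …000000[0]000000…
[2] q0 h=22  …000001[0]000000…
[3] q1 h=23  …000010[0]000000…
[4] q0 h=24  …000101[0]000000…
[5] q1 h=25  …001010[0]000000…
[6] q0 h=26  …010101[0]000000…
[7] q1 h=27  …101010[0]000000…
[8] q0 h=28  …010101[0]000000…
[9] q1 h=29  …101010[0]000000…
[10] q0 h=30  …010101[0]000000…
[11] q1 h=31  …101010[0]000000…
[12] q0 h=32  …010101[0]000000…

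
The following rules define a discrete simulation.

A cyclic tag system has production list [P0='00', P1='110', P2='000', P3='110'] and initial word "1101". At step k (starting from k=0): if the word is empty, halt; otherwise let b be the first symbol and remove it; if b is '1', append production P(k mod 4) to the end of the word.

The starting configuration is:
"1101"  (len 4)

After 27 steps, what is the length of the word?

t=0: "1101"  (len 4)
t=1: "10100"  (len 5)
t=2: "0100110"  (len 7)
t=3: "100110"  (len 6)
t=4: "00110110"  (len 8)
t=5: "0110110"  (len 7)
t=6: "110110"  (len 6)
t=7: "10110000"  (len 8)
t=8: "0110000110"  (len 10)
t=9: "110000110"  (len 9)
t=10: "10000110110"  (len 11)
t=11: "0000110110000"  (len 13)
t=12: "000110110000"  (len 12)
t=13: "00110110000"  (len 11)
t=14: "0110110000"  (len 10)
t=15: "110110000"  (len 9)
t=16: "10110000110"  (len 11)
t=17: "011000011000"  (len 12)
t=18: "11000011000"  (len 11)
t=19: "1000011000000"  (len 13)
t=20: "000011000000110"  (len 15)
t=21: "00011000000110"  (len 14)
t=22: "0011000000110"  (len 13)
t=23: "011000000110"  (len 12)
t=24: "11000000110"  (len 11)
t=25: "100000011000"  (len 12)
t=26: "00000011000110"  (len 14)
t=27: "0000011000110"  (len 13)

13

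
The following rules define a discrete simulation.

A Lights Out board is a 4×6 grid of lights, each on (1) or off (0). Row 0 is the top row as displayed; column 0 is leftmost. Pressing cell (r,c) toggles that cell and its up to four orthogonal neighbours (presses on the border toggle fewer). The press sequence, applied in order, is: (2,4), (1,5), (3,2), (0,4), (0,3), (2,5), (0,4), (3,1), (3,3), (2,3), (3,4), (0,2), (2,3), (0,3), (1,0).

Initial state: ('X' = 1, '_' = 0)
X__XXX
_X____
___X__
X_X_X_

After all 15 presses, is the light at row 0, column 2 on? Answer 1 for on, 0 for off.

t=0: X__XXX
_X____
___X__
X_X_X_
t=1: X__XXX
_X__X_
____XX
X_X___
t=2: X__XX_
_X___X
____X_
X_X___
t=3: X__XX_
_X___X
__X_X_
XX_X__
t=4: X____X
_X__XX
__X_X_
XX_X__
t=5: X_XXXX
_X_XXX
__X_X_
XX_X__
t=6: X_XXXX
_X_XX_
__X__X
XX_X_X
t=7: X_X___
_X_X__
__X__X
XX_X_X
t=8: X_X___
_X_X__
_XX__X
__XX_X
t=9: X_X___
_X_X__
_XXX_X
____XX
t=10: X_X___
_X____
_X__XX
___XXX
t=11: X_X___
_X____
_X___X
______
t=12: XX_X__
_XX___
_X___X
______
t=13: XX_X__
_XXX__
_XXXXX
___X__
t=14: XXX_X_
_XX___
_XXXXX
___X__
t=15: _XX_X_
X_X___
XXXXXX
___X__

1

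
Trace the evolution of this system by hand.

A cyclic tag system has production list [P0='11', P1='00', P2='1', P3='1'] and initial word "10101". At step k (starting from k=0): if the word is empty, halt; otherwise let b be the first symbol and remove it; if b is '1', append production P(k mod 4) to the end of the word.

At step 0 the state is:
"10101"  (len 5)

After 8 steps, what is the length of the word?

6

gen 0: "10101"  (len 5)
gen 1: "010111"  (len 6)
gen 2: "10111"  (len 5)
gen 3: "01111"  (len 5)
gen 4: "1111"  (len 4)
gen 5: "11111"  (len 5)
gen 6: "111100"  (len 6)
gen 7: "111001"  (len 6)
gen 8: "110011"  (len 6)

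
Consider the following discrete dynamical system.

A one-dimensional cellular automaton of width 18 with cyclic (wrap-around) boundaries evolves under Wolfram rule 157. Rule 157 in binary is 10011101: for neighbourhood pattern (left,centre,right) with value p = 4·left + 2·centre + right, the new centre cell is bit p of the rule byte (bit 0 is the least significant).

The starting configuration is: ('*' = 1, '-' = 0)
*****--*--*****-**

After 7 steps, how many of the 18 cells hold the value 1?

k=0  *****--*--*****-**
k=1  ****-*-**-****--**
k=2  ***--*-*--***-*-**
k=3  **-*-*-**-**--*-**
k=4  *--*-*-*--*-*-*-**
k=5  -*-*-*-**-*-*-*-**
k=6  -*-*-*-*--*-*-*-*-
k=7  -*-*-*-**-*-*-*-**

10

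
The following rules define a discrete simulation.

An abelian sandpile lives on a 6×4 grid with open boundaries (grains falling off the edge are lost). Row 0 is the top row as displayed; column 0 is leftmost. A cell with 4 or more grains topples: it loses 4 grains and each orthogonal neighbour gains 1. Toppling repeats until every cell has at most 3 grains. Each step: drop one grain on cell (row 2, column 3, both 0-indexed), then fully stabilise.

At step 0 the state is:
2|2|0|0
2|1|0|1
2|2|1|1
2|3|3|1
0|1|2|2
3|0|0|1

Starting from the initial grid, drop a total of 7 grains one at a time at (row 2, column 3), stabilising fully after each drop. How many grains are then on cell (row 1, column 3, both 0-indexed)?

0) 2|2|0|0
2|1|0|1
2|2|1|1
2|3|3|1
0|1|2|2
3|0|0|1
1) 2|2|0|0
2|1|0|1
2|2|1|2
2|3|3|1
0|1|2|2
3|0|0|1
2) 2|2|0|0
2|1|0|1
2|2|1|3
2|3|3|1
0|1|2|2
3|0|0|1
3) 2|2|0|0
2|1|0|2
2|2|2|0
2|3|3|2
0|1|2|2
3|0|0|1
4) 2|2|0|0
2|1|0|2
2|2|2|1
2|3|3|2
0|1|2|2
3|0|0|1
5) 2|2|0|0
2|1|0|2
2|2|2|2
2|3|3|2
0|1|2|2
3|0|0|1
6) 2|2|0|0
2|1|0|2
2|2|2|3
2|3|3|2
0|1|2|2
3|0|0|1
7) 2|2|0|0
2|1|0|3
2|2|3|0
2|3|3|3
0|1|2|2
3|0|0|1

3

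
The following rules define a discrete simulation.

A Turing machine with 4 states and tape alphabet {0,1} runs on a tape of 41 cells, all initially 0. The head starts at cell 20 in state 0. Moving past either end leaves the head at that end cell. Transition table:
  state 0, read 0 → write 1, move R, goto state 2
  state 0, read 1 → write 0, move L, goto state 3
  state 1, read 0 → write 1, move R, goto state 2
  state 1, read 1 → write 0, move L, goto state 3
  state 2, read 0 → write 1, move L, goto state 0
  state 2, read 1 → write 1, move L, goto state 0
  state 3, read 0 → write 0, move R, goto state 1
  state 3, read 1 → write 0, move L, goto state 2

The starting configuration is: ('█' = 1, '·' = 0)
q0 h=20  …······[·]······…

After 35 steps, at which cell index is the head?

19

t=0: q0 h=20  …······[·]······…
t=1: q2 h=21  …·····█[·]······…
t=2: q0 h=20  …······[█]█·····…
t=3: q3 h=19  …······[·]·█····…
t=4: q1 h=20  …······[·]█·····…
t=5: q2 h=21  …·····█[█]······…
t=6: q0 h=20  …······[█]█·····…
t=7: q3 h=19  …······[·]·█····…
t=8: q1 h=20  …······[·]█·····…
t=9: q2 h=21  …·····█[█]······…
t=10: q0 h=20  …······[█]█·····…
t=11: q3 h=19  …······[·]·█····…
t=12: q1 h=20  …······[·]█·····…
t=13: q2 h=21  …·····█[█]······…
t=14: q0 h=20  …······[█]█·····…
t=15: q3 h=19  …······[·]·█····…
t=16: q1 h=20  …······[·]█·····…
t=17: q2 h=21  …·····█[█]······…
t=18: q0 h=20  …······[█]█·····…
t=19: q3 h=19  …······[·]·█····…
t=20: q1 h=20  …······[·]█·····…
t=21: q2 h=21  …·····█[█]······…
t=22: q0 h=20  …······[█]█·····…
t=23: q3 h=19  …······[·]·█····…
t=24: q1 h=20  …······[·]█·····…
t=25: q2 h=21  …·····█[█]······…
t=26: q0 h=20  …······[█]█·····…
t=27: q3 h=19  …······[·]·█····…
t=28: q1 h=20  …······[·]█·····…
t=29: q2 h=21  …·····█[█]······…
t=30: q0 h=20  …······[█]█·····…
t=31: q3 h=19  …······[·]·█····…
t=32: q1 h=20  …······[·]█·····…
t=33: q2 h=21  …·····█[█]······…
t=34: q0 h=20  …······[█]█·····…
t=35: q3 h=19  …······[·]·█····…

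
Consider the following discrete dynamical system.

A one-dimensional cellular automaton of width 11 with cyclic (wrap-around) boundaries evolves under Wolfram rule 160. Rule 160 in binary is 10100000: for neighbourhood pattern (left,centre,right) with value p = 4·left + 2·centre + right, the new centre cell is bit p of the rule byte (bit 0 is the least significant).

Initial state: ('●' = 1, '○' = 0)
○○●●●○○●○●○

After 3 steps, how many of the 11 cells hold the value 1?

0

k=0  ○○●●●○○●○●○
k=1  ○○○●○○○○●○○
k=2  ○○○○○○○○○○○
k=3  ○○○○○○○○○○○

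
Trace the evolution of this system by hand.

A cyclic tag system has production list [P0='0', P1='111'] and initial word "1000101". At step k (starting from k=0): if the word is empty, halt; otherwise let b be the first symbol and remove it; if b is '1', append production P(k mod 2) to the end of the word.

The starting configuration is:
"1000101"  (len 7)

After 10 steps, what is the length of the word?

0

k=0  "1000101"  (len 7)
k=1  "0001010"  (len 7)
k=2  "001010"  (len 6)
k=3  "01010"  (len 5)
k=4  "1010"  (len 4)
k=5  "0100"  (len 4)
k=6  "100"  (len 3)
k=7  "000"  (len 3)
k=8  "00"  (len 2)
k=9  "0"  (len 1)
k=10  (halted — word empty)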